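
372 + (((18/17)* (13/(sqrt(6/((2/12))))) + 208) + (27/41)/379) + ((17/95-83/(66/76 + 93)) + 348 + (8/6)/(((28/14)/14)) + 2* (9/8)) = 2739829053541/2911076260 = 941.17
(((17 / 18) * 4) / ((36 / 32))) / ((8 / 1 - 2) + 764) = 136 / 31185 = 0.00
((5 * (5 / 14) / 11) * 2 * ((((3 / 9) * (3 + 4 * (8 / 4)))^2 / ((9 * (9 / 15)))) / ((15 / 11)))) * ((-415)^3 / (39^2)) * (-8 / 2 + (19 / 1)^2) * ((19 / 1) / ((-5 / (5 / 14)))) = 69834847878125 / 5174442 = 13496111.83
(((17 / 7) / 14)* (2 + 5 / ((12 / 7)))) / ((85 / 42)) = 59 / 140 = 0.42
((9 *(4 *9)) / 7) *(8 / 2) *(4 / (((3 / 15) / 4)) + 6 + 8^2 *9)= 122564.57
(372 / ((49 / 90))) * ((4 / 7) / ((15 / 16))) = 416.47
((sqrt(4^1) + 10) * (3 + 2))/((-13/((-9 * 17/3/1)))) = 3060/13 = 235.38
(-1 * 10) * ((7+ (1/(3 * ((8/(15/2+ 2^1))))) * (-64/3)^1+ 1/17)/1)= 2120/153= 13.86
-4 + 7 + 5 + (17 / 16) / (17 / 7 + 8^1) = 9463 / 1168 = 8.10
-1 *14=-14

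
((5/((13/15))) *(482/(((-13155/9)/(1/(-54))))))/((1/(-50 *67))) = -4036750/34203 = -118.02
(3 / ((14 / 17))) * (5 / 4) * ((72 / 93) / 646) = 45 / 8246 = 0.01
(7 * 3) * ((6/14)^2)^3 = 2187/16807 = 0.13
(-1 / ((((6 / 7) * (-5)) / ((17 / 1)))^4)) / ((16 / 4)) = -200533921 / 3240000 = -61.89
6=6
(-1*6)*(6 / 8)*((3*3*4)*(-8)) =1296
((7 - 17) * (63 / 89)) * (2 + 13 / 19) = -32130 / 1691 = -19.00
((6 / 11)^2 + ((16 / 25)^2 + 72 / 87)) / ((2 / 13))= 21877726 / 2193125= 9.98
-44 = -44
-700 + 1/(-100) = -70001/100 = -700.01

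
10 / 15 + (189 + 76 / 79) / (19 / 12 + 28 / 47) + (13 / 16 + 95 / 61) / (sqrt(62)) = 2313* sqrt(62) / 60512 + 25586026 / 291273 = 88.14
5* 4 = 20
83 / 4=20.75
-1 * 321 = -321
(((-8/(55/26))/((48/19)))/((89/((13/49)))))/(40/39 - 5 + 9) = -41743/47011580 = -0.00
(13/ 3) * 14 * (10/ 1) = 1820/ 3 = 606.67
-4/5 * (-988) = 3952/5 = 790.40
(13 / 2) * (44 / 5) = 286 / 5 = 57.20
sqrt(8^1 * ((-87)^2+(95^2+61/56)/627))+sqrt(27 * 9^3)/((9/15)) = 135 * sqrt(3)+sqrt(1073141489)/133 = 480.13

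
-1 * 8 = -8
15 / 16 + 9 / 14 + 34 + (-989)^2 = 109553537 / 112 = 978156.58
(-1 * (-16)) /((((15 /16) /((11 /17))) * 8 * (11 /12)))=128 /85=1.51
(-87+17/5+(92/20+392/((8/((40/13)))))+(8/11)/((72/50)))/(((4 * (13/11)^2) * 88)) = 93017/632736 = 0.15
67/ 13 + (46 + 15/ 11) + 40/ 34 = 130530/ 2431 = 53.69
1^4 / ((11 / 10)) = 10 / 11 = 0.91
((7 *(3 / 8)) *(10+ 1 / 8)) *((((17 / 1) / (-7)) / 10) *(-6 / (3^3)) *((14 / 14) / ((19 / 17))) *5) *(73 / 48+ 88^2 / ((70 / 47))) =22726983987 / 680960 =33374.92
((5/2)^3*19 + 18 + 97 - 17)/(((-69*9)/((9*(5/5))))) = -1053/184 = -5.72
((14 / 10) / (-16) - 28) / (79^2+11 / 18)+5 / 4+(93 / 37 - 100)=-16002616321 / 166276520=-96.24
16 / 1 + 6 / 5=86 / 5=17.20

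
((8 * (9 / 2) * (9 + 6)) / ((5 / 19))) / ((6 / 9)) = 3078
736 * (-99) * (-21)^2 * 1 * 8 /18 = -14281344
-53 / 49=-1.08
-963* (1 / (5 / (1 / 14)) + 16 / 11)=-1089153 / 770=-1414.48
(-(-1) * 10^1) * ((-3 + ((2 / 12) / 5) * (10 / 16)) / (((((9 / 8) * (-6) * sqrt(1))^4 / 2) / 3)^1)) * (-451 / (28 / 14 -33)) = -20637760 / 16474671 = -1.25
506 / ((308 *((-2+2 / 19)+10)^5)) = 56950277 / 1212639302336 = 0.00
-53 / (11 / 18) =-954 / 11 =-86.73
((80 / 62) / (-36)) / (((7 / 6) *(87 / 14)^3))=-7840 / 61240779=-0.00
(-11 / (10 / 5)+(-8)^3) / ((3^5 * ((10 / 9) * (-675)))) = 23 / 8100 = 0.00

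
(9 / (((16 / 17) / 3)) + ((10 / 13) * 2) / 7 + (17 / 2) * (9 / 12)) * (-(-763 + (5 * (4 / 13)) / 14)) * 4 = 107666.01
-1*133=-133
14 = 14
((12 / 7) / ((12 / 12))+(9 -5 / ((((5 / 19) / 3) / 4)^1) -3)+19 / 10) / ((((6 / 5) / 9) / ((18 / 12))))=-137583 / 56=-2456.84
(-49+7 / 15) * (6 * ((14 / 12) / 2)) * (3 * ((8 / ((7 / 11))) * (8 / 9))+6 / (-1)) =-210392 / 45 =-4675.38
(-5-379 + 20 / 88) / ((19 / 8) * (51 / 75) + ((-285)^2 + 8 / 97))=-81897100 / 17333777241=-0.00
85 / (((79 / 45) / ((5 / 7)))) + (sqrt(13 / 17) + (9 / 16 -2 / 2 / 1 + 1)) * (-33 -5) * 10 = -380 * sqrt(221) / 17 -396315 / 2212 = -511.47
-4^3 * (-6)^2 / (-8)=288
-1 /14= -0.07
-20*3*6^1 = -360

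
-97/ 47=-2.06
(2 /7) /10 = 1 /35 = 0.03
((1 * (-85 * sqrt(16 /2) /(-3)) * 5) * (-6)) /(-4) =425 * sqrt(2) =601.04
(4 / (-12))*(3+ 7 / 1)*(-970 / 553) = 9700 / 1659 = 5.85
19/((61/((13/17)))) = 247/1037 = 0.24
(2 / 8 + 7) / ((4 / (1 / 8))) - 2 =-227 / 128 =-1.77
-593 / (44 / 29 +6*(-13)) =7.75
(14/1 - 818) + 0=-804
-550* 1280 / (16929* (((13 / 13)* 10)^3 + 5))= -12800 / 309339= -0.04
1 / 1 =1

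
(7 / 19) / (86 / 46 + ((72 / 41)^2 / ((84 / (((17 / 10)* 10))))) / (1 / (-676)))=-0.00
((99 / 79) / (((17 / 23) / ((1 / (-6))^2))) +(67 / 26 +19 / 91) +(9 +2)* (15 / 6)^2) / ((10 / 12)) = 807540 / 9401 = 85.90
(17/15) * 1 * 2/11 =34/165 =0.21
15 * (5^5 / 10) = 9375 / 2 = 4687.50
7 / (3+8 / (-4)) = 7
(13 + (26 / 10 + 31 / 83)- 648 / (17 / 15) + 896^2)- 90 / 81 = 802259.10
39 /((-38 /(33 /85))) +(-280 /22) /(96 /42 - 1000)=-5981693 /15508845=-0.39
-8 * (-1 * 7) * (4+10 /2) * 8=4032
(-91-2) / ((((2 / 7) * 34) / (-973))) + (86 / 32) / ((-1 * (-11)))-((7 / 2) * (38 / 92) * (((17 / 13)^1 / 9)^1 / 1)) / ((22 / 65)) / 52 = 13636670531 / 1463904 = 9315.28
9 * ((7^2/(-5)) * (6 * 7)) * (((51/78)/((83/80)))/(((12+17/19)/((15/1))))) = -2930256/1079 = -2715.71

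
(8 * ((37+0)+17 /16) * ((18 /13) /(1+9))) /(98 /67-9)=-367227 /65650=-5.59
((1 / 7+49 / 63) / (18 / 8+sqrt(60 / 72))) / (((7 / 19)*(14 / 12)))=2736 / 2401-608*sqrt(30) / 7203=0.68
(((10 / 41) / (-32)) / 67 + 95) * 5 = 20877175 / 43952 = 475.00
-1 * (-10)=10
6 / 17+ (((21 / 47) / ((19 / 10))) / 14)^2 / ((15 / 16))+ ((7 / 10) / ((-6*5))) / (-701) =1007174068631 / 2850959919900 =0.35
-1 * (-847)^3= 607645423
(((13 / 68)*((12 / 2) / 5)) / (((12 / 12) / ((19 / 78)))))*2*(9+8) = 19 / 10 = 1.90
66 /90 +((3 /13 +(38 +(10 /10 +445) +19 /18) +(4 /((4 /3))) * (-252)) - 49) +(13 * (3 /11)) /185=-151886123 /476190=-318.96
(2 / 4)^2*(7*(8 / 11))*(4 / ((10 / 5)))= 28 / 11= 2.55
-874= -874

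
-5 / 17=-0.29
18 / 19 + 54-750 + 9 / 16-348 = -316917 / 304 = -1042.49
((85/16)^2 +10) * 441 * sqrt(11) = 4315185 * sqrt(11)/256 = 55905.66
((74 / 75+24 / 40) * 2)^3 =13481272 / 421875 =31.96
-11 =-11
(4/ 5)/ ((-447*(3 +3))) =-2/ 6705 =-0.00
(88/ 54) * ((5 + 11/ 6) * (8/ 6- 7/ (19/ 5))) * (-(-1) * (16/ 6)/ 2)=-104632/ 13851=-7.55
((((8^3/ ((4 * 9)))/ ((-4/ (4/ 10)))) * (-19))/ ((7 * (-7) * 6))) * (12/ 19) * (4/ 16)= -32/ 2205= -0.01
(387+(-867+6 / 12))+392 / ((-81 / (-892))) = 621649 / 162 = 3837.34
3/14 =0.21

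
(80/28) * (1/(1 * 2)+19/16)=4.82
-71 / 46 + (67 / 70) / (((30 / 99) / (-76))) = -1944839 / 8050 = -241.59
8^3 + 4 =516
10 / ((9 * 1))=10 / 9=1.11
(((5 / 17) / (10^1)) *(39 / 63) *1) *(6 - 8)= -13 / 357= -0.04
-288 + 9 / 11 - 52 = -3731 / 11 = -339.18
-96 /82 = -48 /41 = -1.17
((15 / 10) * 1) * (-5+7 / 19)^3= -1022208 / 6859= -149.03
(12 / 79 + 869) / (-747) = -68663 / 59013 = -1.16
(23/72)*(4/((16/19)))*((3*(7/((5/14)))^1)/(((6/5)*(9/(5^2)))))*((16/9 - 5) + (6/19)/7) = -15307075/23328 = -656.17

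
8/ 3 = 2.67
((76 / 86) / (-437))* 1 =-2 / 989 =-0.00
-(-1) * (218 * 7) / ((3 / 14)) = 7121.33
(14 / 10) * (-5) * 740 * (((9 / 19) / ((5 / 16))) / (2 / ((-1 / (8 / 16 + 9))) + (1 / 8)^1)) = 1193472 / 2869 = 415.99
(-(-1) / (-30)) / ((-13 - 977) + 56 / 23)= 23 / 681420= 0.00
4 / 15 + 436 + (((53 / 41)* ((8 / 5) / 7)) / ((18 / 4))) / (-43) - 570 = -133.73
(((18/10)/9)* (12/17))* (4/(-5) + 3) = 132/425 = 0.31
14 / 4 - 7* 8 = -105 / 2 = -52.50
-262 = -262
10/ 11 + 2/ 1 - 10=-78/ 11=-7.09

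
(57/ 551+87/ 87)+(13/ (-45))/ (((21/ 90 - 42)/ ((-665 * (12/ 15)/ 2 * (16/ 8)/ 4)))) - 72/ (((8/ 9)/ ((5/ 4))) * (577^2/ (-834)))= 4533068269/ 10369406634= 0.44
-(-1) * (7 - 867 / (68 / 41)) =-2063 / 4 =-515.75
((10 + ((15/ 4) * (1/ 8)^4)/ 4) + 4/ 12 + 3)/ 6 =2621485/ 1179648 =2.22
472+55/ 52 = 24599/ 52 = 473.06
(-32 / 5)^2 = 1024 / 25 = 40.96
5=5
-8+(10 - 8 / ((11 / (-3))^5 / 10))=2.12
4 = 4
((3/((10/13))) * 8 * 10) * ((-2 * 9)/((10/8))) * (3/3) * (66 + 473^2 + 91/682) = -1714320852192/1705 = -1005466775.48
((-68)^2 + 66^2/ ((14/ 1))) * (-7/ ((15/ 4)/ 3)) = -138184/ 5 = -27636.80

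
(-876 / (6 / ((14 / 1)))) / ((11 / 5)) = -10220 / 11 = -929.09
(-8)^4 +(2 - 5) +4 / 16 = 16373 / 4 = 4093.25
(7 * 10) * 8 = 560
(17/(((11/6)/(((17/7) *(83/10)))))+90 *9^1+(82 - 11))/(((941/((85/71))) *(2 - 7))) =-6989482/25722235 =-0.27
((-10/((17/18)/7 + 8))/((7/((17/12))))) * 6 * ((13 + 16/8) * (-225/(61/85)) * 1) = 17556750/2501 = 7019.89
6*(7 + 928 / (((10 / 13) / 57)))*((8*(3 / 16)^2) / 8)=9284193 / 640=14506.55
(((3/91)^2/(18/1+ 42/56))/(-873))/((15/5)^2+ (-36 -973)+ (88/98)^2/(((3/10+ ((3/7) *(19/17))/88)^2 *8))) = 85258683/1282699628900316250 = 0.00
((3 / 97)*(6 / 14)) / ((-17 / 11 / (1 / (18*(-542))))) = 11 / 12512612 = 0.00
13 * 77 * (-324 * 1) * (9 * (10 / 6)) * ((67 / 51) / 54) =-2012010 / 17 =-118353.53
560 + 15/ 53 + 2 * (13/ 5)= 565.48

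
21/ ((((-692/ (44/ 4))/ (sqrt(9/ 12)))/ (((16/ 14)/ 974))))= -33*sqrt(3)/ 168502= -0.00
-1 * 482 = -482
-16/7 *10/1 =-160/7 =-22.86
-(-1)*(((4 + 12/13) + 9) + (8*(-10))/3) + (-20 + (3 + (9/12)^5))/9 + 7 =-911273/119808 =-7.61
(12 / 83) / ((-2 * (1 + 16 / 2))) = -2 / 249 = -0.01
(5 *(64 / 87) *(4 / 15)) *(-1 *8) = -2048 / 261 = -7.85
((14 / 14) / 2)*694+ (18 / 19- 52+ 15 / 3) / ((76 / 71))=438943 / 1444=303.98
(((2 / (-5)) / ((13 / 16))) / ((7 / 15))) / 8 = -12 / 91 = -0.13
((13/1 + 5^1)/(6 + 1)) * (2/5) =36/35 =1.03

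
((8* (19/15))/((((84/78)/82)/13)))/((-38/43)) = -1191788/105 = -11350.36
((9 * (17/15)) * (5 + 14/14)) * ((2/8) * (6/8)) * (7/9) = 357/40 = 8.92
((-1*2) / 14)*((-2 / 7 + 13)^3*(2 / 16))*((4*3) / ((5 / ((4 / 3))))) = -1409938 / 12005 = -117.45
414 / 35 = 11.83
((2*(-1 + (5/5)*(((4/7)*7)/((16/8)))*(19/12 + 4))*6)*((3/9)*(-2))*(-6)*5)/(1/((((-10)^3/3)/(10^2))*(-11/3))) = 268400/9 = 29822.22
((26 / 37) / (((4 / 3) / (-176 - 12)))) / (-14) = 1833 / 259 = 7.08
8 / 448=1 / 56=0.02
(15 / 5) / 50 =3 / 50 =0.06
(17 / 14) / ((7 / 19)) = 323 / 98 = 3.30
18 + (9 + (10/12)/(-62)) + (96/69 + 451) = 4101557/8556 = 479.38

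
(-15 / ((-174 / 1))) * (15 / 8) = 75 / 464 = 0.16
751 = 751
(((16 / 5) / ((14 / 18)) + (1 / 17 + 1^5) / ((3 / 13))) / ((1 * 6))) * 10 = 1726 / 119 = 14.50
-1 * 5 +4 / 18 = -43 / 9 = -4.78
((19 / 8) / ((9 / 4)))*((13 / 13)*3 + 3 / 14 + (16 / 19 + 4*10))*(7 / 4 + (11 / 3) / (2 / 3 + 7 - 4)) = 128909 / 1008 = 127.89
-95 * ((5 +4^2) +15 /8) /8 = -17385 /64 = -271.64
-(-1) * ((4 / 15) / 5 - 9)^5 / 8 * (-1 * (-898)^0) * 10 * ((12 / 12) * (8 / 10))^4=29347.85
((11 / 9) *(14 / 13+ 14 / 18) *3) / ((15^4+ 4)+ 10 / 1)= 2387 / 17774289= 0.00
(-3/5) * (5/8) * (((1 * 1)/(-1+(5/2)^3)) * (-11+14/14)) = 10/39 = 0.26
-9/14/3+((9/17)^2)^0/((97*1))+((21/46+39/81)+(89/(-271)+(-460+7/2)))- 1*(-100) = -81381518381/228539178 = -356.09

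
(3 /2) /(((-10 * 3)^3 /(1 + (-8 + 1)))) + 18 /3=18001 /3000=6.00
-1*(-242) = 242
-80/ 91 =-0.88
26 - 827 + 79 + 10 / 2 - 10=-727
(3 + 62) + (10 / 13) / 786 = 332090 / 5109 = 65.00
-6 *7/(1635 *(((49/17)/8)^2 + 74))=-258944/747252225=-0.00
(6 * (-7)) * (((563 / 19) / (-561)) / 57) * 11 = 7882 / 18411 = 0.43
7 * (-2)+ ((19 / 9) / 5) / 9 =-5651 / 405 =-13.95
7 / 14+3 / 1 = 3.50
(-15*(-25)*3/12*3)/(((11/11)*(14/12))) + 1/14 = 1688/7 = 241.14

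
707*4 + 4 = 2832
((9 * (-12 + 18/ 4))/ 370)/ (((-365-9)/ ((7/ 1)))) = 189/ 55352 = 0.00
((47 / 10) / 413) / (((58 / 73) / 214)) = 367117 / 119770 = 3.07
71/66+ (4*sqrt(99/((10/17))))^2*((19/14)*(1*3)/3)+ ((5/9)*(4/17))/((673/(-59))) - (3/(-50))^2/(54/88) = 36229526706713/9910766250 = 3655.57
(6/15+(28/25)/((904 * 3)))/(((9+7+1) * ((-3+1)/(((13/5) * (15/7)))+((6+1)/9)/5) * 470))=-264693/1074415300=-0.00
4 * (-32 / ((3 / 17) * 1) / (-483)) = 2176 / 1449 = 1.50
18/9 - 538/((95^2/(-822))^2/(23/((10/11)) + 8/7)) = -330734357846/2850771875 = -116.02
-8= -8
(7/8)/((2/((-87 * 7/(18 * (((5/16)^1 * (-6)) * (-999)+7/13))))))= -18473/2338332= -0.01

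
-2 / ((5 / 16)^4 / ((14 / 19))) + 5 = -1775633 / 11875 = -149.53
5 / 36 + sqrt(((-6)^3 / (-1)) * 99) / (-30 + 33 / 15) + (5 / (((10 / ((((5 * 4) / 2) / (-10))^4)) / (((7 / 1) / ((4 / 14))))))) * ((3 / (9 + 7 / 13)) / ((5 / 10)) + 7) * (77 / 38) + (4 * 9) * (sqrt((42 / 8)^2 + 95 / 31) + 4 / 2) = -90 * sqrt(66) / 139 + 9 * sqrt(470921) / 31 + 22180193 / 84816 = 455.48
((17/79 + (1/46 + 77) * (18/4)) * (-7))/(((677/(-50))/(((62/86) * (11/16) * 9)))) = 1353771116775/1692629984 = 799.80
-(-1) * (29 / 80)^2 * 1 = 841 / 6400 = 0.13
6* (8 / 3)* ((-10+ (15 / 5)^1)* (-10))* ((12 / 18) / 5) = 448 / 3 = 149.33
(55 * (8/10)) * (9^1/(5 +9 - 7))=56.57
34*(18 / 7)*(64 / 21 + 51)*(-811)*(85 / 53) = -15961209900 / 2597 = -6146018.44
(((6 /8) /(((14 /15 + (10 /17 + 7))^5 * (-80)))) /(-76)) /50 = 0.00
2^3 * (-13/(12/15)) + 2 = -128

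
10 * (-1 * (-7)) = 70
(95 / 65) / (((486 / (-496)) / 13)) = -4712 / 243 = -19.39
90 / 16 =45 / 8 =5.62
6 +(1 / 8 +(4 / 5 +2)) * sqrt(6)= 6 +117 * sqrt(6) / 40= 13.16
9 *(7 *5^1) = 315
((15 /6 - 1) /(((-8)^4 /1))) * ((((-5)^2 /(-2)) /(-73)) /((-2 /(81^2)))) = -0.21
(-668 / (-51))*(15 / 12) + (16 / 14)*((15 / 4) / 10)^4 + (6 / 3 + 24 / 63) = 18.78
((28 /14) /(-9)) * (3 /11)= -2 /33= -0.06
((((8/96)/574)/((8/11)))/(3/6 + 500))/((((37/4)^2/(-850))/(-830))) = 352750/107262519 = 0.00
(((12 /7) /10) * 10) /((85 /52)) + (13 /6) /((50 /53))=119431 /35700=3.35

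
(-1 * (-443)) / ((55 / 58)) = 467.16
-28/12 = -7/3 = -2.33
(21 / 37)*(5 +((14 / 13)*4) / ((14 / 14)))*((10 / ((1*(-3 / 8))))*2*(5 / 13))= -108.36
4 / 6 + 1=5 / 3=1.67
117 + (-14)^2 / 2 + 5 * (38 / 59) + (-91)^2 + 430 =526824 / 59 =8929.22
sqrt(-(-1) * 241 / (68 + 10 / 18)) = 3 * sqrt(148697) / 617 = 1.87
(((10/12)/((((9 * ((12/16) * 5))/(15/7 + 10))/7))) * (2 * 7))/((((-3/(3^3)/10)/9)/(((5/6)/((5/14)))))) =-166600/3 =-55533.33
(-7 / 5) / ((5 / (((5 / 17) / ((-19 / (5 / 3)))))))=7 / 969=0.01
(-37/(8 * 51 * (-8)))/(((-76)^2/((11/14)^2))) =4477/3695161344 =0.00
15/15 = 1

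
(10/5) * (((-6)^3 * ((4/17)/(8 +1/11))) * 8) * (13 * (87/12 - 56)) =96370560/1513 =63695.02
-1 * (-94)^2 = -8836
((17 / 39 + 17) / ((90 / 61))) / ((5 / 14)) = 58072 / 1755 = 33.09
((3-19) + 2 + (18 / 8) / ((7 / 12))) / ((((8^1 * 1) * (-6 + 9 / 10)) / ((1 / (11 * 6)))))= 355 / 94248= 0.00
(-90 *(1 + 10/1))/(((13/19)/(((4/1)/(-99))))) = 760/13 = 58.46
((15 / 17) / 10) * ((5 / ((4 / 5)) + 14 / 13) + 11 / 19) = 23433 / 33592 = 0.70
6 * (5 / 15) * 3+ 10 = 16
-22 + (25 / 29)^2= -17877 / 841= -21.26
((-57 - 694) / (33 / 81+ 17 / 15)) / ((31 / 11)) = -1115235 / 6448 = -172.96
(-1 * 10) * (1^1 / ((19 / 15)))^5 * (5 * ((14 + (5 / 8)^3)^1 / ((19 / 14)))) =-969171328125 / 6021872768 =-160.94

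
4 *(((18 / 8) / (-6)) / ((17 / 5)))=-15 / 34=-0.44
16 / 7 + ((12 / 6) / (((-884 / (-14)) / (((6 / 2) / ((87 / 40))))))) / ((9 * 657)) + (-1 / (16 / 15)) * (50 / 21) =113704931 / 2122199352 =0.05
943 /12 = 78.58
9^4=6561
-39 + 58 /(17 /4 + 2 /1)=-743 /25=-29.72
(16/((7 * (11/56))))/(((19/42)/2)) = 10752/209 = 51.44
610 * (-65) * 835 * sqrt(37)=-33107750 * sqrt(37)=-201386581.16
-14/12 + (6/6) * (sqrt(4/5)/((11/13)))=-7/6 + 26 * sqrt(5)/55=-0.11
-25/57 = -0.44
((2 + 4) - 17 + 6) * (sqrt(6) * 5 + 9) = -106.24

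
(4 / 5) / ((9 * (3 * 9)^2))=4 / 32805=0.00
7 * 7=49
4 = 4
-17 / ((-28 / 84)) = 51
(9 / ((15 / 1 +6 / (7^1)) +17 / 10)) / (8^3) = 315 / 314624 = 0.00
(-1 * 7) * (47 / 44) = -7.48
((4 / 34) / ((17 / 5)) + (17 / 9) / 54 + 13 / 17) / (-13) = -117179 / 1825902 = -0.06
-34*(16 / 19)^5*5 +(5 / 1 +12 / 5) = -799673937 / 12380495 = -64.59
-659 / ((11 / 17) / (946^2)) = -911431268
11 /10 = 1.10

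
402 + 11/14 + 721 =15733/14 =1123.79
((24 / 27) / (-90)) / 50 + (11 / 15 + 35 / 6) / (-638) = -135527 / 12919500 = -0.01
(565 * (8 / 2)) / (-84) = -565 / 21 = -26.90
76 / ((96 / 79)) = 1501 / 24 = 62.54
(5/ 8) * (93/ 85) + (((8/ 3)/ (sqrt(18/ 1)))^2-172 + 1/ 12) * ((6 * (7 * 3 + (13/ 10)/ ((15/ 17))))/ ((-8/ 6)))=3184847461/ 183600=17346.66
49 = 49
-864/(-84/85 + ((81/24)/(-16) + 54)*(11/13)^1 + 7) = -122204160/7287779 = -16.77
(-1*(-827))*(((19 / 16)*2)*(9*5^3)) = 17677125 / 8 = 2209640.62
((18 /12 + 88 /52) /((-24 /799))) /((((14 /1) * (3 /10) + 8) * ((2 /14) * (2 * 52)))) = -2321095 /3958656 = -0.59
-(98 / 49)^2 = -4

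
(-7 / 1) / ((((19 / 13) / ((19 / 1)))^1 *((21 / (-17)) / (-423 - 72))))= -36465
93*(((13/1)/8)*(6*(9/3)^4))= 73446.75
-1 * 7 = -7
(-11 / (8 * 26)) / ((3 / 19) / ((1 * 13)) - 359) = 209 / 1418720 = 0.00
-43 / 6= -7.17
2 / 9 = 0.22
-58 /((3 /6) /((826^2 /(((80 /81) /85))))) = -6811331877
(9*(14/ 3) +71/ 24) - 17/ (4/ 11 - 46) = 273073/ 6024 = 45.33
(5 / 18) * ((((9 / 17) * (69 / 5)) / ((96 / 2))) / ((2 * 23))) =1 / 1088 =0.00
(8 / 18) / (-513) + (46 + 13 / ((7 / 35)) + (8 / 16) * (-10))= 106.00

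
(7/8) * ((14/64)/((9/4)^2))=49/1296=0.04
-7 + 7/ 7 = -6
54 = 54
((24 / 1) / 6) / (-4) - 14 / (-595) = -83 / 85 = -0.98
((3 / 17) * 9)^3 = 19683 / 4913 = 4.01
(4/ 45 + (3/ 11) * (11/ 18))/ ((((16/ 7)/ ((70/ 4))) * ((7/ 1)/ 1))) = 161/ 576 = 0.28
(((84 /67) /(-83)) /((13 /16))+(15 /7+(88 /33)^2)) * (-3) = -42062147 /1518153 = -27.71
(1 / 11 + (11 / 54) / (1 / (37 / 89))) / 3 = 0.06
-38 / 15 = -2.53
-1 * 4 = -4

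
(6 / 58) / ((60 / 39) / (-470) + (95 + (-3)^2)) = 1833 / 1842718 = 0.00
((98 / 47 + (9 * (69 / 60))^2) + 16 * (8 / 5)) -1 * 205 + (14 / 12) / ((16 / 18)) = -647471 / 9400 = -68.88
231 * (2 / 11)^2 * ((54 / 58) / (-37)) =-2268 / 11803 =-0.19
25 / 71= 0.35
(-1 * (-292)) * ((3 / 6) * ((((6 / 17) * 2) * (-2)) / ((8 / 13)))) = -334.94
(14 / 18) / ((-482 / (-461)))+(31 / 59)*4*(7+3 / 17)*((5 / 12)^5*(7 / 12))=77084932841 / 90222626304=0.85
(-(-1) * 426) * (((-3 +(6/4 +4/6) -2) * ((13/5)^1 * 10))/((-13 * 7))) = 344.86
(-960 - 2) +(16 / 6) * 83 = -2222 / 3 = -740.67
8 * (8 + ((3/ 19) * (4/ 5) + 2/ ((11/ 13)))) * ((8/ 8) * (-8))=-701568/ 1045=-671.36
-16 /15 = -1.07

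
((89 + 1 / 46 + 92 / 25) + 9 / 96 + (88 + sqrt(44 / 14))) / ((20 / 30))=3 *sqrt(154) / 14 + 9979911 / 36800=273.85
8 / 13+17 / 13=25 / 13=1.92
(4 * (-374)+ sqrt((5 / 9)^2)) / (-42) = 13459 / 378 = 35.61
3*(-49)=-147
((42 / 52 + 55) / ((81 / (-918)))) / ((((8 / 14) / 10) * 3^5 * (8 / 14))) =-6043415 / 75816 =-79.71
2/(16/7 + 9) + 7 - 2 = 409/79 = 5.18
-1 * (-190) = 190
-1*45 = -45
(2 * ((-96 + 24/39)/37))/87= -2480/41847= -0.06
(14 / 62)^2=49 / 961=0.05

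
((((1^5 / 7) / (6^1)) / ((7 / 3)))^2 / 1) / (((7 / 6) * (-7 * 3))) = -1 / 235298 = -0.00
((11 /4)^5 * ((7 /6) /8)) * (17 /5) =19165069 /245760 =77.98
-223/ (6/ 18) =-669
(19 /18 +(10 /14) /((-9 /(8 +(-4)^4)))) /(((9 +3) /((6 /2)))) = -2507 /504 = -4.97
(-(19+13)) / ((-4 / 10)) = 80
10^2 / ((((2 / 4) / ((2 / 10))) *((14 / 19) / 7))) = 380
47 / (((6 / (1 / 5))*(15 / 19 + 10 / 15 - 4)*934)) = -893 / 1354300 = -0.00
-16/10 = -8/5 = -1.60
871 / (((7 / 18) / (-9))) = -141102 / 7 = -20157.43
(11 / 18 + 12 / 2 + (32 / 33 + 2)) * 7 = 13279 / 198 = 67.07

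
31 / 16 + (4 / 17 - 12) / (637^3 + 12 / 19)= 2588108648613 / 1335798043568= 1.94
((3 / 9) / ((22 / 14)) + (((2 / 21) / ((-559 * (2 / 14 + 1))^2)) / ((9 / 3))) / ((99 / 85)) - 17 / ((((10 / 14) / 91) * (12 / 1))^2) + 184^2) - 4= 7113329466411301 / 222736456800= 31936.08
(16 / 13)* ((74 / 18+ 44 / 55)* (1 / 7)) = 272 / 315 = 0.86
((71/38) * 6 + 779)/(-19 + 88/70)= -525490/11799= -44.54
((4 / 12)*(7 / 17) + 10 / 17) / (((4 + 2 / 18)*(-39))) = -1 / 221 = -0.00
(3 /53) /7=3 /371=0.01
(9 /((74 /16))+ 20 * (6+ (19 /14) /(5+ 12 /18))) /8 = 279009 /17612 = 15.84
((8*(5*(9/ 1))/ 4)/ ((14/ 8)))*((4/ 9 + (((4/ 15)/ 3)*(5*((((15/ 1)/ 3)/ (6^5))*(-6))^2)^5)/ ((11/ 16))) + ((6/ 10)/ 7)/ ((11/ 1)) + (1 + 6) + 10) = 12630611402389973227349443215164123/ 14072421008665571606572535119872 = 897.54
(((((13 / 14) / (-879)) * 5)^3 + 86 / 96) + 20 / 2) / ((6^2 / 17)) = 690383009777119 / 134178591500352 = 5.15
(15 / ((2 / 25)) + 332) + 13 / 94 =24423 / 47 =519.64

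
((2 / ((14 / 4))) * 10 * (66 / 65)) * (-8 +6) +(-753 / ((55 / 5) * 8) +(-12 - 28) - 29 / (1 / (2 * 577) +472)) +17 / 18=-258563816519 / 4361869512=-59.28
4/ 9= 0.44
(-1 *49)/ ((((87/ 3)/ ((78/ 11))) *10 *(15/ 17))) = -10829/ 7975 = -1.36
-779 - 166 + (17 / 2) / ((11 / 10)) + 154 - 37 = -9023 / 11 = -820.27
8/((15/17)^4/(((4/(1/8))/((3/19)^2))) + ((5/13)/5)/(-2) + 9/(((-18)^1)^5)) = -41146818427728/195416888749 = -210.56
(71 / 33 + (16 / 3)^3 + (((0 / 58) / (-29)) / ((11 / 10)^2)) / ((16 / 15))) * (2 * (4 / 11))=365560 / 3267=111.89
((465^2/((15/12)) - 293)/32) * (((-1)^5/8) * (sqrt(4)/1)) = -172687/128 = -1349.12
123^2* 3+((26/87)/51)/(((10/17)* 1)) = 59230048/1305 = 45387.01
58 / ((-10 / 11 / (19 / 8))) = -6061 / 40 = -151.52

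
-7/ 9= -0.78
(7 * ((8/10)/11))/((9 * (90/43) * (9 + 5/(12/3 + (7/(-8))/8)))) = 49966/19015425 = 0.00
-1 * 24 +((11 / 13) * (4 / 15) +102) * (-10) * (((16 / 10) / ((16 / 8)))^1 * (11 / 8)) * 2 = -443228 / 195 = -2272.96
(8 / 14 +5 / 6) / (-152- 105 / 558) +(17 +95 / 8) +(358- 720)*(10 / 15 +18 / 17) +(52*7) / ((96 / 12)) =-44485791179 / 80844792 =-550.26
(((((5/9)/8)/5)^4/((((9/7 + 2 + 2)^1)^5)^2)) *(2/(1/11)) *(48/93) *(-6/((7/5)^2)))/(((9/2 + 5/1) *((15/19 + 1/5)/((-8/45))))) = 0.00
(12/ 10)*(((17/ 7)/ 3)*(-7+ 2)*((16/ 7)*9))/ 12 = -408/ 49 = -8.33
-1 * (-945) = 945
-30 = -30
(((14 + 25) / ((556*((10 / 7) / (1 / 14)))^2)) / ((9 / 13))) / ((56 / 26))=2197 / 10386969600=0.00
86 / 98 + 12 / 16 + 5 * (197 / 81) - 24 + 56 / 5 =78431 / 79380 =0.99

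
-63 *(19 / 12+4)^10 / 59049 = -12759864631862330143 / 406239826673664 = -31409.68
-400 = -400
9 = 9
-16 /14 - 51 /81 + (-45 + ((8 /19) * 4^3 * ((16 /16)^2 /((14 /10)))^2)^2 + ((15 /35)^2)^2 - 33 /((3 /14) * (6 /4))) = 39.62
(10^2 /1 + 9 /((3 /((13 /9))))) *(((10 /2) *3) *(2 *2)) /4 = 1565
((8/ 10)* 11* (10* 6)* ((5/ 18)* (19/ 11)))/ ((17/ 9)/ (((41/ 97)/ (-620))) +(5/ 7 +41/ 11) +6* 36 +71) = -7197960/ 70442531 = -0.10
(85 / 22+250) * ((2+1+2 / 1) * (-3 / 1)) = -83775 / 22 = -3807.95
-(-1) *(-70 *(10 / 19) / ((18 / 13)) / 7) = -650 / 171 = -3.80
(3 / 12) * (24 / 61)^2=144 / 3721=0.04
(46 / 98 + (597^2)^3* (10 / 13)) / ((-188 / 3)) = -555732812559647.25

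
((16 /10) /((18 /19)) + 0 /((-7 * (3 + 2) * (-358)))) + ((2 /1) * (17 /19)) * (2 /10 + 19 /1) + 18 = 54.05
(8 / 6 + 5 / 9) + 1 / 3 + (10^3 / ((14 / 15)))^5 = 213574218750000336140 / 151263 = 1411939593621707.46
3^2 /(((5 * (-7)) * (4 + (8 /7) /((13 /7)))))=-39 /700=-0.06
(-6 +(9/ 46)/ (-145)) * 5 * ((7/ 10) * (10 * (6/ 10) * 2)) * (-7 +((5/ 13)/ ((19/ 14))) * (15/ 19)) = 26732206809/ 15651155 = 1708.00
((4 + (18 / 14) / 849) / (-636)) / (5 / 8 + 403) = -15854 / 1017067191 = -0.00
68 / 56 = 17 / 14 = 1.21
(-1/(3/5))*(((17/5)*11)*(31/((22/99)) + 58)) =-73865/6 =-12310.83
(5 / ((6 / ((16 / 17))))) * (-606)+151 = -5513 / 17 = -324.29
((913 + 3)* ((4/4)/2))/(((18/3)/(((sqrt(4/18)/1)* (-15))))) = -1145* sqrt(2)/3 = -539.76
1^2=1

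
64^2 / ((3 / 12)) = 16384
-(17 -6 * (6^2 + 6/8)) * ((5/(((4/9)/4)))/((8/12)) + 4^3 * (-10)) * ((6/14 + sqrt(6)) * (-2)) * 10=6990225/7 + 2330075 * sqrt(6)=6706098.38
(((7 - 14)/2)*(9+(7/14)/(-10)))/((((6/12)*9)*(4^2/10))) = -1253/288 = -4.35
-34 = -34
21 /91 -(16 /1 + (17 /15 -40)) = 23.10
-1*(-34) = 34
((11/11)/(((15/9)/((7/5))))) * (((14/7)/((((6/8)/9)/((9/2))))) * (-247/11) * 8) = -4481568/275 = -16296.61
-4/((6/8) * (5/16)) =-256/15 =-17.07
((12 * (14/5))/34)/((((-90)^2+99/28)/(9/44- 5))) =-0.00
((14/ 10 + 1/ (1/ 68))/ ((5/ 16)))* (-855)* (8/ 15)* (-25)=2531712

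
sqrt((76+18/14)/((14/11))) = sqrt(11902)/14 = 7.79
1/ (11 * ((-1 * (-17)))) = 1/ 187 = 0.01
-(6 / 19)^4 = -1296 / 130321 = -0.01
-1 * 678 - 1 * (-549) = -129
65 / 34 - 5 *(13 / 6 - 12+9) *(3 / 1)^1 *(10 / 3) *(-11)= -456.42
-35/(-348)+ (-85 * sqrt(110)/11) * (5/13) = 35/348 -425 * sqrt(110)/143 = -31.07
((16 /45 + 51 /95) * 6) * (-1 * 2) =-3052 /285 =-10.71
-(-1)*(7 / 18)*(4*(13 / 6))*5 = 455 / 27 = 16.85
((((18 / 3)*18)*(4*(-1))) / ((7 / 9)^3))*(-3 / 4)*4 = 944784 / 343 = 2754.47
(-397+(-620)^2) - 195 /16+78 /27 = 383993.70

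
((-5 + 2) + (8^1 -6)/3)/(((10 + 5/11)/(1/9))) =-77/3105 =-0.02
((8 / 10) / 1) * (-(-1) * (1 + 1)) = 1.60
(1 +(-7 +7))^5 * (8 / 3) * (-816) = -2176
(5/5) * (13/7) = 13/7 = 1.86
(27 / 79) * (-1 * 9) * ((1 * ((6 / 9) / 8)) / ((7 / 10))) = -405 / 1106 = -0.37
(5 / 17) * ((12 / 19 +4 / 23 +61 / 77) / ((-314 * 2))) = -268805 / 359236724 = -0.00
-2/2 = -1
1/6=0.17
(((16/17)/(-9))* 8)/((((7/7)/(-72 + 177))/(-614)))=2750720/51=53935.69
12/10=6/5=1.20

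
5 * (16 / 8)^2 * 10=200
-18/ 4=-9/ 2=-4.50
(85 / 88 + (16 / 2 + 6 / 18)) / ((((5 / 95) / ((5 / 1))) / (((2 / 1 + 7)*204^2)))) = 3639709350 / 11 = 330882668.18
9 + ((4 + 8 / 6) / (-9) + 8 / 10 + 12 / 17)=22751 / 2295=9.91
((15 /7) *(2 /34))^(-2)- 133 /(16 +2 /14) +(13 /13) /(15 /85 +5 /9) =159650441 /2847600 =56.06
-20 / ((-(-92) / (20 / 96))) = -25 / 552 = -0.05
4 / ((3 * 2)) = 2 / 3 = 0.67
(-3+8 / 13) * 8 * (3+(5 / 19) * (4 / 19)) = -273544 / 4693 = -58.29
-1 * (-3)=3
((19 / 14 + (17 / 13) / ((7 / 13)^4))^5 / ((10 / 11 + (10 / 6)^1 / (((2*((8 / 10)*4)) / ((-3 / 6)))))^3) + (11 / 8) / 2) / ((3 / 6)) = 133144453094420284405844848860979 / 22732043640713767819834312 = 5857126.41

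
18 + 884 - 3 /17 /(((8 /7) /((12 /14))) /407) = 57673 /68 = 848.13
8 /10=4 /5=0.80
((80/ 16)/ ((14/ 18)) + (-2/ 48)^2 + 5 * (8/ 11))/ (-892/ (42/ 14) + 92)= -446477/ 9106944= -0.05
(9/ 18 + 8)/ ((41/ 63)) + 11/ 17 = 19109/ 1394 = 13.71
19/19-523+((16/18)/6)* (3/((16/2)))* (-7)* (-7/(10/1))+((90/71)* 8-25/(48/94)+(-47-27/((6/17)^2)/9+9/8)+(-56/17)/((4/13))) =-34827293/54315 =-641.21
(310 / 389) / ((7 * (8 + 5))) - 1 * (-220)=7788090 / 35399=220.01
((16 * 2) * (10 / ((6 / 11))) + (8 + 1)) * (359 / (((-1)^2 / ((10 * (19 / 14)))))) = 2902173.10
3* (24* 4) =288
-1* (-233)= 233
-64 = -64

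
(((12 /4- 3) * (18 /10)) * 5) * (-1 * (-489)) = 0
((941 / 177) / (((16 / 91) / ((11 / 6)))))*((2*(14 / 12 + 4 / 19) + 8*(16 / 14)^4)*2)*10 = 1510290033395 / 83052648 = 18184.73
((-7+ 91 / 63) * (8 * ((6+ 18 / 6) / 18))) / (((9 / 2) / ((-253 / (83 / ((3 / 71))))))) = 101200 / 159111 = 0.64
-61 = -61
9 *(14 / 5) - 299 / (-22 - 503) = 13529 / 525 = 25.77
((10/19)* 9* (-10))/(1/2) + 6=-1686/19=-88.74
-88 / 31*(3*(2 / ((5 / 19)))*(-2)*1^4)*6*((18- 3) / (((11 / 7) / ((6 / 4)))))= 344736 / 31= 11120.52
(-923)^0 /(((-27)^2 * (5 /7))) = 7 /3645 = 0.00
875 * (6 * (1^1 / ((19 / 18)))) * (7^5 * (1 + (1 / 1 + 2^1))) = 6353046000 / 19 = 334370842.11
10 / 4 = 5 / 2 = 2.50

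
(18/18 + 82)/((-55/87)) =-7221/55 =-131.29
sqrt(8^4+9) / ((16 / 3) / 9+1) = 27 * sqrt(4105) / 43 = 40.23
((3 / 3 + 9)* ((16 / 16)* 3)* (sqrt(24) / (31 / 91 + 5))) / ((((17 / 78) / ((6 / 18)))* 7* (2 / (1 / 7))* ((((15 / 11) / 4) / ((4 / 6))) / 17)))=29744* sqrt(6) / 5103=14.28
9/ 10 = 0.90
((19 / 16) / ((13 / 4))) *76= 361 / 13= 27.77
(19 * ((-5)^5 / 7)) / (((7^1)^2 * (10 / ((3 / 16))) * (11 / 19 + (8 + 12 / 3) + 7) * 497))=-225625 / 676428928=-0.00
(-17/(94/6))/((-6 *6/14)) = 119/282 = 0.42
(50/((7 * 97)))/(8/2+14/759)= 759/41419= 0.02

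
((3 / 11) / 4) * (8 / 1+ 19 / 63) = 523 / 924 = 0.57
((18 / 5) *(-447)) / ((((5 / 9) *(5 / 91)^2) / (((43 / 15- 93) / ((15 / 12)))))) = 1080987695424 / 15625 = 69183212.51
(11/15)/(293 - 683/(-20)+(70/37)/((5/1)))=1628/727113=0.00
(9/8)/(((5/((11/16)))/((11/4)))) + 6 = 16449/2560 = 6.43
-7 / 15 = -0.47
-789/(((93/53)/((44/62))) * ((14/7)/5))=-766645/961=-797.76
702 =702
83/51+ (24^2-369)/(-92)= -127/204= -0.62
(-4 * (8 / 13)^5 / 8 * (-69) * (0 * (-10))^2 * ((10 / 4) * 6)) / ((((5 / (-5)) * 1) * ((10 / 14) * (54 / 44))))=0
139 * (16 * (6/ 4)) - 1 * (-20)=3356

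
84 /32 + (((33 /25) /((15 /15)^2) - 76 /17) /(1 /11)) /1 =-32.03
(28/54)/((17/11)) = 0.34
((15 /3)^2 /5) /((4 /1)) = 5 /4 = 1.25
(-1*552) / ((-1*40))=69 / 5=13.80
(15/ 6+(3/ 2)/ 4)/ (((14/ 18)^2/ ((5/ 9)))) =1035/ 392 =2.64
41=41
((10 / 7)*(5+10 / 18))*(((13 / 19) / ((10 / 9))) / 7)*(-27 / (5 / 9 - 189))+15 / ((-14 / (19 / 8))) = -964995 / 394744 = -2.44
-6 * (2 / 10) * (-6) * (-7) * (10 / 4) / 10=-63 / 5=-12.60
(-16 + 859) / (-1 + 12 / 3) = 281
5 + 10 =15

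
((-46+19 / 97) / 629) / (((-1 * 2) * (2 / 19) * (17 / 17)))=84417 / 244052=0.35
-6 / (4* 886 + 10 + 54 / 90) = -30 / 17773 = -0.00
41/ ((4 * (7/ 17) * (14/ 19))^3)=22.94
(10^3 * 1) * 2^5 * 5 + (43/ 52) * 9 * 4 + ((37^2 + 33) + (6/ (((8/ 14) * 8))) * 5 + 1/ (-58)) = 973795913/ 6032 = 161438.31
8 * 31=248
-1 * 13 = -13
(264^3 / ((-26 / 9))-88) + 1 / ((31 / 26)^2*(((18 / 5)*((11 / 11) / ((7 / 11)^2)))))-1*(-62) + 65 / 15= -86651689294397 / 13604877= -6369163.74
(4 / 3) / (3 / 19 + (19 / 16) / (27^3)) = 7978176 / 945145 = 8.44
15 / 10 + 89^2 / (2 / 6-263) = -22581 / 788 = -28.66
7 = 7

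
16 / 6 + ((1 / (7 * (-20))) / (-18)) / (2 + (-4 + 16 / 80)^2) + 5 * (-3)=-2554771 / 207144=-12.33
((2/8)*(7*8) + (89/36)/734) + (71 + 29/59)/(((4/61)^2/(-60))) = -1555213356545/1559016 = -997560.87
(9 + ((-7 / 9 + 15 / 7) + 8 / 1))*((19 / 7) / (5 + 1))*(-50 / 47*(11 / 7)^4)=-8046327575 / 149296581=-53.89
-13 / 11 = -1.18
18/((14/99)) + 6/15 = 4469/35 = 127.69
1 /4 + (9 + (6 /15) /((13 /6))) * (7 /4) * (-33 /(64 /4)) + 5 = -27.90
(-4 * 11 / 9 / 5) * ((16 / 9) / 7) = -704 / 2835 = -0.25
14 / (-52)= -7 / 26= -0.27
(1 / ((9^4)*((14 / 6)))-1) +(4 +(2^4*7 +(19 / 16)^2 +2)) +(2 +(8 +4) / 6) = 479738389 / 3919104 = 122.41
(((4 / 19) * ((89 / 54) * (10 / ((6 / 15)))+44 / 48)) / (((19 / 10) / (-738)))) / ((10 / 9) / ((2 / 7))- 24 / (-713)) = -7978855020 / 9086731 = -878.08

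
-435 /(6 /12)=-870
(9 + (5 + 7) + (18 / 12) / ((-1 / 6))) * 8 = 96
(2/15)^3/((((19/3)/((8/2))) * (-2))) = -16/21375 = -0.00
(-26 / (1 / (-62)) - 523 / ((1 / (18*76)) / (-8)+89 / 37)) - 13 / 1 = 1345615077 / 973979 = 1381.56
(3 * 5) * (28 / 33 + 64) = 10700 / 11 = 972.73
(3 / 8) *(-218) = -327 / 4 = -81.75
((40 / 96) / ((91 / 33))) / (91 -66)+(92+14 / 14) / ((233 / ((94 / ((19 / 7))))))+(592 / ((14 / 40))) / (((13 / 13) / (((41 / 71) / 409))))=3794328131103 / 233971288460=16.22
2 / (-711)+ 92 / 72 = 1813 / 1422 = 1.27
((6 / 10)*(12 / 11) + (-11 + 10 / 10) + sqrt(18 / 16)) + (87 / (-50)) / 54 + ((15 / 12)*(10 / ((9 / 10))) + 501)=3*sqrt(2) / 4 + 1668187 / 3300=506.57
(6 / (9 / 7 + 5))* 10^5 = 1050000 / 11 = 95454.55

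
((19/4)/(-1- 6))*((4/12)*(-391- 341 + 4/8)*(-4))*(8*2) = -31768/3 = -10589.33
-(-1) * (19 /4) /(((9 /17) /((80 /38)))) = 170 /9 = 18.89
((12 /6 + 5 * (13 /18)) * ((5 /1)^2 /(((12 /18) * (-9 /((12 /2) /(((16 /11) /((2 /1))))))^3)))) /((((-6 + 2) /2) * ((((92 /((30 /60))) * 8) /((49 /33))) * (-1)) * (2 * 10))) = -0.00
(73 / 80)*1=73 / 80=0.91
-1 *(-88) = 88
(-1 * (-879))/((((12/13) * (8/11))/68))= 712283/8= 89035.38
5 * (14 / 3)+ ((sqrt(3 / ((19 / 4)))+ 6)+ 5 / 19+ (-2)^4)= 2 * sqrt(57) / 19+ 2599 / 57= 46.39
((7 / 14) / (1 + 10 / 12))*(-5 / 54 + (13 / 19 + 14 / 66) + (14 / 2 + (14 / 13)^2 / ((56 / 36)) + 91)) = 189873767 / 6993558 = 27.15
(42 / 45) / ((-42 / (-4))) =4 / 45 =0.09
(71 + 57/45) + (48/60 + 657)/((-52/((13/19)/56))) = 4603637/63840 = 72.11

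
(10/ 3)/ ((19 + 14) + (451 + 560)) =5/ 1566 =0.00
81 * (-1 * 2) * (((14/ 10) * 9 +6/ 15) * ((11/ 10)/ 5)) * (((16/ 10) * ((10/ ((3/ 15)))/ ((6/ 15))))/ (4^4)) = -11583/ 32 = -361.97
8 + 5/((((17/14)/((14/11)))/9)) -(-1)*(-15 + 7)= 8820/187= 47.17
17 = 17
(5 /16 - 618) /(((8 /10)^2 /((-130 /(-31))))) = -16059875 /3968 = -4047.35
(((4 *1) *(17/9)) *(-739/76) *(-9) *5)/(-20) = -12563/76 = -165.30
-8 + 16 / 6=-5.33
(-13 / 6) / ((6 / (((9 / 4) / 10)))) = -13 / 160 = -0.08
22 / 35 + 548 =19202 / 35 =548.63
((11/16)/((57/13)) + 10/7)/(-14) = -10121/89376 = -0.11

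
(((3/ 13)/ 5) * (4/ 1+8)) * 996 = 35856/ 65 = 551.63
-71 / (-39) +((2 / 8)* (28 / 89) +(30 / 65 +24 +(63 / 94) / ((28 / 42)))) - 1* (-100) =83112443 / 652548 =127.37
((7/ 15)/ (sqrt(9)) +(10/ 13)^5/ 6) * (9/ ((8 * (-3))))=-3349051/ 44555160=-0.08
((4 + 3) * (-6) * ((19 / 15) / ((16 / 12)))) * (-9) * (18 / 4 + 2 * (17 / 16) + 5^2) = 908523 / 80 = 11356.54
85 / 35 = 17 / 7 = 2.43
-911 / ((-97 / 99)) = 90189 / 97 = 929.78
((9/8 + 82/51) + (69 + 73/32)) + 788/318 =76.49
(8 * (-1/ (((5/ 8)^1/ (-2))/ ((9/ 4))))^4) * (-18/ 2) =-120932352/ 625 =-193491.76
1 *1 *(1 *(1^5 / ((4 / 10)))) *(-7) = -35 / 2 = -17.50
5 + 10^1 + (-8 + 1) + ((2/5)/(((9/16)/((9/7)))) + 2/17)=5374/595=9.03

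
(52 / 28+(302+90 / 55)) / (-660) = -7841 / 16940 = -0.46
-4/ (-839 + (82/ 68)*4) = 68/ 14181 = 0.00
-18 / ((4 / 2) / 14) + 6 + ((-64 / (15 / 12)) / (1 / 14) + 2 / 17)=-836.68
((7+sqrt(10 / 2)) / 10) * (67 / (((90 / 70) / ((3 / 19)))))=469 * sqrt(5) / 570+3283 / 570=7.60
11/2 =5.50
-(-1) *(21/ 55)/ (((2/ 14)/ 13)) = 1911/ 55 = 34.75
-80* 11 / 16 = -55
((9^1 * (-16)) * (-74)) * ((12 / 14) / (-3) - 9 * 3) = -2035296 / 7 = -290756.57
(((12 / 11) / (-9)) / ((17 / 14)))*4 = -224 / 561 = -0.40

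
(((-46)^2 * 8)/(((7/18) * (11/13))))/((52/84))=914112/11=83101.09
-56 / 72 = -7 / 9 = -0.78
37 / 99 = 0.37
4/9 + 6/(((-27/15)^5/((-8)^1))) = 58748/19683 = 2.98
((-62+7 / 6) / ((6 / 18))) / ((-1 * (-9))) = -365 / 18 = -20.28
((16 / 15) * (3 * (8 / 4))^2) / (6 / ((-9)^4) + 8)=209952 / 43745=4.80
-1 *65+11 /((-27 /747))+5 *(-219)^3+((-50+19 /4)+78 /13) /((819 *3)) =-516143605225 /9828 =-52517664.35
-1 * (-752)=752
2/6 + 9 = 9.33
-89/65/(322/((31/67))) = -0.00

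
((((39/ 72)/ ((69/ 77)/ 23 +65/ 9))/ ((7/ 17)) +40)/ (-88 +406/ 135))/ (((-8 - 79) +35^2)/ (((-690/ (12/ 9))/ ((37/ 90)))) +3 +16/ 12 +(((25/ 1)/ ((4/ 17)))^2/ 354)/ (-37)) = -35297412636375/ 191687566175372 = -0.18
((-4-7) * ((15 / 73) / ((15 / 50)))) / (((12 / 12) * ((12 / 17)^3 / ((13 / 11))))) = -1596725 / 63072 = -25.32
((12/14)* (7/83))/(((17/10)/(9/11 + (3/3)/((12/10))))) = 1090/15521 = 0.07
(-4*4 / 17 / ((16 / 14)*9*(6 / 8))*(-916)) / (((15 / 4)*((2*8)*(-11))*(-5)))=12824 / 378675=0.03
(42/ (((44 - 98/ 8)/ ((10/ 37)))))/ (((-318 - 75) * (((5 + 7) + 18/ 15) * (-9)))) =1400/ 182823993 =0.00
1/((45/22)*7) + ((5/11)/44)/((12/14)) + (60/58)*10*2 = 183676159/8842680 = 20.77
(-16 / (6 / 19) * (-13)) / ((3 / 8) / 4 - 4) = -63232 / 375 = -168.62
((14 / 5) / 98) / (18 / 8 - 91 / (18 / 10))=-36 / 60865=-0.00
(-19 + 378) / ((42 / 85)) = 726.55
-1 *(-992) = 992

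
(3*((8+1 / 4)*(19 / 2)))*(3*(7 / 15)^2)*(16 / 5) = 61446 / 125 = 491.57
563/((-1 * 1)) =-563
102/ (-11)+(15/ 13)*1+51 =6132/ 143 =42.88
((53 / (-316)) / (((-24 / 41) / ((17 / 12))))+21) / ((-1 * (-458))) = 1948109 / 41681664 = 0.05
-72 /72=-1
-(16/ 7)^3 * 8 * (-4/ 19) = 131072/ 6517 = 20.11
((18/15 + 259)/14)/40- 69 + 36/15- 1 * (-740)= 1886821/2800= 673.86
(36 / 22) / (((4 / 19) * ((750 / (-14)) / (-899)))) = 358701 / 2750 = 130.44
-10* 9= -90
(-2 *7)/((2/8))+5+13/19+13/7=-6445/133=-48.46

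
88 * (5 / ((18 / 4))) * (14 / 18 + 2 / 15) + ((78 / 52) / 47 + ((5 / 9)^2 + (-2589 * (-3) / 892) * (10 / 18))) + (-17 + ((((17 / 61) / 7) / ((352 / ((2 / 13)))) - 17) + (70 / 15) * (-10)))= 11278188983981 / 829414521936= 13.60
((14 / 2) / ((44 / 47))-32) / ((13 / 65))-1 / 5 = -27019 / 220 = -122.81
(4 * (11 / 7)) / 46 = 22 / 161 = 0.14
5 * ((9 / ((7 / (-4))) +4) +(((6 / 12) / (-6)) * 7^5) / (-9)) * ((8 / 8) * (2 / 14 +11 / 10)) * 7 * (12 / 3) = 3386765 / 126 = 26879.09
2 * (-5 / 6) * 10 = -50 / 3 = -16.67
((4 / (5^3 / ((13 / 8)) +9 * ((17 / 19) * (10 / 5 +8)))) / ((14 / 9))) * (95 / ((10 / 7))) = 42237 / 38890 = 1.09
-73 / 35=-2.09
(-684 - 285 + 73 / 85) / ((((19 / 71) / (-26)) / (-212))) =-32205138784 / 1615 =-19941262.40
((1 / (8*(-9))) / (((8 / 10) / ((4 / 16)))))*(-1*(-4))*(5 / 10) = -5 / 576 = -0.01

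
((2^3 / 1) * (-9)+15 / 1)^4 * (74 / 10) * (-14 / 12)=-911334753 / 10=-91133475.30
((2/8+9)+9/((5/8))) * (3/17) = 1419/340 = 4.17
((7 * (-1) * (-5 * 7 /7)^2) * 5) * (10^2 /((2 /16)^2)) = -5600000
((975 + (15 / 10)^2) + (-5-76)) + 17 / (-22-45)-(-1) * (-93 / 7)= 1655965 / 1876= 882.71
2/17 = 0.12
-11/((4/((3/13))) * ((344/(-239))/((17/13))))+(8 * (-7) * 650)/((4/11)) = -23277520321/232544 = -100099.42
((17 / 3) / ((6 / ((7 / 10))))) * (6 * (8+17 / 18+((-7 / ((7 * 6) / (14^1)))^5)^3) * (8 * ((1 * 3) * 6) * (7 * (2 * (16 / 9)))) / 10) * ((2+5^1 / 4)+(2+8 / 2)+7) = -1645118520473904112 / 215233605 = -7643409217.97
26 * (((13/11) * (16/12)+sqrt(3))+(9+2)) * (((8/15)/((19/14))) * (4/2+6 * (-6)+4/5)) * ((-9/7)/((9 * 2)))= 34528 * sqrt(3)/1425+2865824/9405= 346.68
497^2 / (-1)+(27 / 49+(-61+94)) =-246975.45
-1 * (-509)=509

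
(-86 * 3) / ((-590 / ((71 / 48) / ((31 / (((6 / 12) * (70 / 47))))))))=21371 / 1375408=0.02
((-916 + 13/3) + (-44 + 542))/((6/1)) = -1241/18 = -68.94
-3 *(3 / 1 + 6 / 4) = -27 / 2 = -13.50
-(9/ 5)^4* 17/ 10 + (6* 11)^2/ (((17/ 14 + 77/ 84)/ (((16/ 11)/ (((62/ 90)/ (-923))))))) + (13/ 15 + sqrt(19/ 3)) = -414487838585189/ 104043750 + sqrt(57)/ 3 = -3983781.60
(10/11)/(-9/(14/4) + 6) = 35/132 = 0.27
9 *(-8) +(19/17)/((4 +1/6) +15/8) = -177024/2465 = -71.82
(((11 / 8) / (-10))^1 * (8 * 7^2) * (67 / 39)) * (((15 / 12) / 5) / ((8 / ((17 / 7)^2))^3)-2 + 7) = -905672273473 / 1917726720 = -472.26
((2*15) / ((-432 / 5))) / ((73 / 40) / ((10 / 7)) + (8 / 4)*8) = -1250 / 62199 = -0.02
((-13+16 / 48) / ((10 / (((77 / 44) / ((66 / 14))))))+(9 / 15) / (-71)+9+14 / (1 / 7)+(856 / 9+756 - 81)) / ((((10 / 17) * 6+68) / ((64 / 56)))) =14.01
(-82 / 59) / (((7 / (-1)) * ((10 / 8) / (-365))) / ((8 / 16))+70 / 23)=-275356 / 612479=-0.45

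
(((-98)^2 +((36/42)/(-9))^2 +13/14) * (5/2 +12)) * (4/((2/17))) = 4176476615/882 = 4735234.26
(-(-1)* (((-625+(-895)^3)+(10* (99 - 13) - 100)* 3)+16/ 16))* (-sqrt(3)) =716915719* sqrt(3) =1241734450.05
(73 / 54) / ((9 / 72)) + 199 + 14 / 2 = 5854 / 27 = 216.81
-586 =-586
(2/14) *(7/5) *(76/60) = 19/75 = 0.25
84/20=21/5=4.20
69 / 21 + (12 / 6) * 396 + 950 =12217 / 7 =1745.29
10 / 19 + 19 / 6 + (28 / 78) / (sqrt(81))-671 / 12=-1392055 / 26676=-52.18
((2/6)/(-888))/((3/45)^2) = -0.08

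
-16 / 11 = -1.45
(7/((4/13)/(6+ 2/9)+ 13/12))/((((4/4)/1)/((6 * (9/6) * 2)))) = 137592/1237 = 111.23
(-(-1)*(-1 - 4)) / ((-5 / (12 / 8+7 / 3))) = 23 / 6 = 3.83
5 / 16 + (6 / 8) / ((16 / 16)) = 17 / 16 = 1.06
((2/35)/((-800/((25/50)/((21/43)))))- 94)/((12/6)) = -55272043/1176000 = -47.00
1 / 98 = 0.01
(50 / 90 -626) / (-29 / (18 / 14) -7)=5629 / 266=21.16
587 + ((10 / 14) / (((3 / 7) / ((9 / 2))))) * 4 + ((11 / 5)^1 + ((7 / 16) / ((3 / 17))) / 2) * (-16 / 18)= 331529 / 540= 613.94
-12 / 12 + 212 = 211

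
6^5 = 7776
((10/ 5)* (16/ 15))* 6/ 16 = 4/ 5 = 0.80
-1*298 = -298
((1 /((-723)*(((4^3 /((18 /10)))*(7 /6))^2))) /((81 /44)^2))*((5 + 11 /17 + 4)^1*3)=-4961 /722710800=-0.00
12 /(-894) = -2 /149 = -0.01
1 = 1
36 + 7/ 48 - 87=-50.85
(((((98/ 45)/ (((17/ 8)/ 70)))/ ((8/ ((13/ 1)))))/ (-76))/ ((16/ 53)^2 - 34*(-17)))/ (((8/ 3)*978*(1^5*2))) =-12525331/ 24622415954496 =-0.00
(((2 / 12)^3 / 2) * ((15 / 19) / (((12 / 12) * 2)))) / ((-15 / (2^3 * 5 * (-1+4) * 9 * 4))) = -5 / 19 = -0.26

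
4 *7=28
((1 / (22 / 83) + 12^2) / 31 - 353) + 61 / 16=-1879159 / 5456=-344.42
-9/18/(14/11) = -11/28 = -0.39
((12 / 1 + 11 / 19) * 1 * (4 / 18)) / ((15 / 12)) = 2.24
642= 642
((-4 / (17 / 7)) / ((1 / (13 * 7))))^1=-2548 / 17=-149.88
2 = 2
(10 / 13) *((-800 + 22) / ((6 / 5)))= -19450 / 39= -498.72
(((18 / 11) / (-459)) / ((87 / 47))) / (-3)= 94 / 146421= 0.00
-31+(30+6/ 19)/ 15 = -28.98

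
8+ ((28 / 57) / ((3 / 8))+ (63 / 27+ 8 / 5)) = 11323 / 855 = 13.24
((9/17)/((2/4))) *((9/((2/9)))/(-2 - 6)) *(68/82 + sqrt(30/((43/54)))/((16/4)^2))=-729/164 - 6561 *sqrt(215)/46784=-6.50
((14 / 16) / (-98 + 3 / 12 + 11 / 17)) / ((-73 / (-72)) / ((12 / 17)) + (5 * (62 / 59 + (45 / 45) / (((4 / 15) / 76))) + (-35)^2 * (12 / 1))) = -1011024 / 1809946258859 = -0.00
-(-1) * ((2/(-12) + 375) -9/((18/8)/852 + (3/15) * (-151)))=386057449/1029126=375.13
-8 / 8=-1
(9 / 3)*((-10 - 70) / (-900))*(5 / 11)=4 / 33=0.12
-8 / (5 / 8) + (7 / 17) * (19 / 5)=-191 / 17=-11.24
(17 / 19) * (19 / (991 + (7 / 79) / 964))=1294652 / 75470603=0.02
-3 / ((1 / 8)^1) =-24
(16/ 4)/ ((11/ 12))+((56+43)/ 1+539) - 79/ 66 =3847/ 6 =641.17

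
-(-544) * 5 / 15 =544 / 3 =181.33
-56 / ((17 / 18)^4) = -5878656 / 83521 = -70.39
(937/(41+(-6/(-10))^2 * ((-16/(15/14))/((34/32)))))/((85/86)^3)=595984472/22071797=27.00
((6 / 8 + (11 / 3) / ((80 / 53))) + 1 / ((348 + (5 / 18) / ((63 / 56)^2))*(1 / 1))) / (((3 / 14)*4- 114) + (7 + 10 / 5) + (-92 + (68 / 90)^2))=-45800378505 / 2814947566064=-0.02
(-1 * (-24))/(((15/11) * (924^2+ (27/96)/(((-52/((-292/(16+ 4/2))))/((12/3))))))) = 18304/887927405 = 0.00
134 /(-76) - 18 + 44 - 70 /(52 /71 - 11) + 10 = 1137289 /27702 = 41.05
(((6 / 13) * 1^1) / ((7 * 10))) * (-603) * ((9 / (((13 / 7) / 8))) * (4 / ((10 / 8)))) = -2083968 / 4225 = -493.25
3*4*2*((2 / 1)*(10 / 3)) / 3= 160 / 3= 53.33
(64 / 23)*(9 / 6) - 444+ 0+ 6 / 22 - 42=-121833 / 253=-481.55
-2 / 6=-1 / 3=-0.33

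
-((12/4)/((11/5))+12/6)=-37/11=-3.36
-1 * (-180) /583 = 180 /583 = 0.31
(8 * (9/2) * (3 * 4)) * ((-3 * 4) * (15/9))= -8640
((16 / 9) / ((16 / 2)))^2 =4 / 81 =0.05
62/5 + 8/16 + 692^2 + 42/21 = 4788789/10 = 478878.90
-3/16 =-0.19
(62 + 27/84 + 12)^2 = 5523.67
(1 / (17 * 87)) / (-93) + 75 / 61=10315964 / 8390367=1.23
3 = 3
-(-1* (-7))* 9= -63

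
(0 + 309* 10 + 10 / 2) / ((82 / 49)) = 151655 / 82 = 1849.45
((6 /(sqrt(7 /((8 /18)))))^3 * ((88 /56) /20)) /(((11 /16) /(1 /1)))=256 * sqrt(7) /1715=0.39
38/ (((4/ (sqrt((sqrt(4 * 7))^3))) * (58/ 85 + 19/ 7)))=11305 * sqrt(2) * 7^(3/ 4)/ 2021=34.04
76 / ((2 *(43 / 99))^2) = 100.71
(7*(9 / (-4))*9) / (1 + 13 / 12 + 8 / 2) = -1701 / 73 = -23.30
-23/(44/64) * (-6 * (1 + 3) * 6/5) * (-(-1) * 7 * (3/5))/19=1112832/5225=212.98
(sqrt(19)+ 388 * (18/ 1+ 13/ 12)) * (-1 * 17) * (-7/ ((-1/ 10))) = -26433470/ 3- 1190 * sqrt(19) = -8816343.76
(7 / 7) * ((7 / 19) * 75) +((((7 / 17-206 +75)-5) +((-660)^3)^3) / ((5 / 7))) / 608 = -565551784328438476799717627 / 10336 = -54716697400197221052604.26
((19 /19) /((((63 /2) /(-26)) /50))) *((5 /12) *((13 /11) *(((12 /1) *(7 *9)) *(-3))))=507000 /11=46090.91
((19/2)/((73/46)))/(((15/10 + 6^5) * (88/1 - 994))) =-437/514388295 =-0.00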